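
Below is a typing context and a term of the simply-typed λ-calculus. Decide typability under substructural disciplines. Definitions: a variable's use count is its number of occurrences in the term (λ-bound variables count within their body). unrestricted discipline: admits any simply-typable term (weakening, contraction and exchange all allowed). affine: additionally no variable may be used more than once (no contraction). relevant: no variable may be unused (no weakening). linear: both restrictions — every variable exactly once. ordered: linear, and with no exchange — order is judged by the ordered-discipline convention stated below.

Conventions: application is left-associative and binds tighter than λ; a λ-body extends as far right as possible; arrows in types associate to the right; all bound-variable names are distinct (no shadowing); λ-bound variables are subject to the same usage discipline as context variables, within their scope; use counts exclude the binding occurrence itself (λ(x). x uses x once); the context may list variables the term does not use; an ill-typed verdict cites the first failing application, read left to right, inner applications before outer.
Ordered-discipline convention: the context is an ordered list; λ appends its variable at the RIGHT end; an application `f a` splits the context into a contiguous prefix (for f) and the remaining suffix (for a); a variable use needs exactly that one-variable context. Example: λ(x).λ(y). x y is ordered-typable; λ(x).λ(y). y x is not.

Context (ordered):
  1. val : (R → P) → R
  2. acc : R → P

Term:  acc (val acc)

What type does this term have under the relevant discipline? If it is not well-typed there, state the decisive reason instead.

term : P
variable uses: val: 1; acc: 2
left-to-right use order: acc, val, acc
typing: well-typed — term : P
summary: ordered ✗ | linear ✗ | affine ✗ | relevant ✓ | unrestricted ✓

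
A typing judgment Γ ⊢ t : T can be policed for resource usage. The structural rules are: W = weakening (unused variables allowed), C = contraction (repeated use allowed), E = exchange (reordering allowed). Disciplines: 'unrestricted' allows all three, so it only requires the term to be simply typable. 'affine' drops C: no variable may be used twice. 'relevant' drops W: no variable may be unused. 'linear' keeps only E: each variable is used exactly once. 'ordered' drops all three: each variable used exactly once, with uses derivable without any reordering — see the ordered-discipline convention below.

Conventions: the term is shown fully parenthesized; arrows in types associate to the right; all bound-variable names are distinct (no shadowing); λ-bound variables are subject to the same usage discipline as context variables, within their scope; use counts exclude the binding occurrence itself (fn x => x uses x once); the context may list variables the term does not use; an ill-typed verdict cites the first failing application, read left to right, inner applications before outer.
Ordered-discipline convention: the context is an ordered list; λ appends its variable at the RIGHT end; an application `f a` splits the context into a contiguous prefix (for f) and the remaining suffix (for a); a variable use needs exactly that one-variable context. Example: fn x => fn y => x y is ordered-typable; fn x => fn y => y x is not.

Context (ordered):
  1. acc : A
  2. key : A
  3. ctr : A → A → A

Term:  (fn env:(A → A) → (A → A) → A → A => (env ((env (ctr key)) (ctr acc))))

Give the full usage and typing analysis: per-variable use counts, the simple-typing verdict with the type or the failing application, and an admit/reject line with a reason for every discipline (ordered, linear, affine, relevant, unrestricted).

counts: acc: 1×; key: 1×; ctr: 2×; env (bound): 2×
use order (left to right): env, env, ctr, key, ctr, acc
typing: ✓ — ((A → A) → (A → A) → A → A) → (A → A) → A → A
ordered: ✗ — uses contraction: ctr ×2, env ×2
linear: ✗ — uses contraction: ctr ×2, env ×2
affine: ✗ — uses contraction: ctr ×2, env ×2
relevant: ✓ — none of acc, key, ctr, env goes unused
unrestricted: ✓ — typability at ((A → A) → (A → A) → A → A) → (A → A) → A → A is all that's needed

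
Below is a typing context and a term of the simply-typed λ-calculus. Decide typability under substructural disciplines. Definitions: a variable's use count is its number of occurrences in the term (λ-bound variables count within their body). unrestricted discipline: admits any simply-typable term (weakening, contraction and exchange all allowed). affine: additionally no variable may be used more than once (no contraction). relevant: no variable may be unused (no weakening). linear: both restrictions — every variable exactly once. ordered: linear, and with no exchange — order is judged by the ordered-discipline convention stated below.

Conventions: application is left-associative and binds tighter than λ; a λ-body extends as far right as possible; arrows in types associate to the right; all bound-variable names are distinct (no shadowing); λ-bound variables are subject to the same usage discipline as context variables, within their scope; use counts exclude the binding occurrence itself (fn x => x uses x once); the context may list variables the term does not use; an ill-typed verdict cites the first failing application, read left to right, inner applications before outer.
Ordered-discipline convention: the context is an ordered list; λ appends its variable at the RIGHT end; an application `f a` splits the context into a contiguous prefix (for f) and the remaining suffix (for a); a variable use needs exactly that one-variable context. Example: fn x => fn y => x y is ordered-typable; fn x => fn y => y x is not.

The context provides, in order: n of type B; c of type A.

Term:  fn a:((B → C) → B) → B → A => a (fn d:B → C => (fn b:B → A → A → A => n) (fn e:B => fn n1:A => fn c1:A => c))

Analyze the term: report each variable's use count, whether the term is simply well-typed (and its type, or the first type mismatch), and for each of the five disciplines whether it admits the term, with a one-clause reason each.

counts: n: 1, c: 1, a [bound]: 1, d [bound]: 0, b [bound]: 0, e [bound]: 0, n1 [bound]: 0, c1 [bound]: 0
left-to-right use order: a, n, c
typing: ✓ — (((B → C) → B) → B → A) → B → A
ordered: ✗, d, b, e, n1, c1 never used (weakening)
linear: ✗, d, b, e, n1, c1 never used (weakening)
affine: ✓, none of n, c, a, d, b, e, n1, c1 used more than once
relevant: ✗, d, b, e, n1, c1 never used (weakening)
unrestricted: ✓, type-checks ((((B → C) → B) → B → A) → B → A) and nothing is barred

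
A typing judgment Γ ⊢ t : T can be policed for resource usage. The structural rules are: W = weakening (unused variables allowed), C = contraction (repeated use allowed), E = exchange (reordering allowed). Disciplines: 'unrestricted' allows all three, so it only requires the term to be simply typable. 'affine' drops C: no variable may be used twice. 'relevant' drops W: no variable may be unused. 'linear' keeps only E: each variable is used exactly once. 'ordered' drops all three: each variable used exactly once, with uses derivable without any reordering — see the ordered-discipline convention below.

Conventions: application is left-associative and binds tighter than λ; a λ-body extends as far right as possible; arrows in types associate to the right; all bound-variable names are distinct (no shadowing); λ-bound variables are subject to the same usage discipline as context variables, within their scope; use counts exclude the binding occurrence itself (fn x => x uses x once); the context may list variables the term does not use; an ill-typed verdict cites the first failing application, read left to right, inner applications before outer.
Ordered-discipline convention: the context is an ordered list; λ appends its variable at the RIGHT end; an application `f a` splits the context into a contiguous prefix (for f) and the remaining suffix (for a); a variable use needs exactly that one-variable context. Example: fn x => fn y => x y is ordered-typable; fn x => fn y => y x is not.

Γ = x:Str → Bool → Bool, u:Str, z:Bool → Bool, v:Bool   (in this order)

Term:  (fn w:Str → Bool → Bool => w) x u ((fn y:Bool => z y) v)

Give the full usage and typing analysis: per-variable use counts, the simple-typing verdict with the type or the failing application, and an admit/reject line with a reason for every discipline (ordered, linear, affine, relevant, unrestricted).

usage: x=1; u=1; z=1; v=1; w (bound)=1; y (bound)=1
left-to-right use order: w, x, u, z, y, v
typing: well-typed — term : Bool
ordered: ✓, single-use (x, u, z, v, w, y), ordered derivation ok
linear: ✓, each of x, u, z, v, w, y used exactly once
affine: ✓, x, u, z, v, w, y: no repeats, contraction unneeded
relevant: ✓, at least one use each (x, u, z, v, w, y)
unrestricted: ✓, type-checks (Bool) and nothing is barred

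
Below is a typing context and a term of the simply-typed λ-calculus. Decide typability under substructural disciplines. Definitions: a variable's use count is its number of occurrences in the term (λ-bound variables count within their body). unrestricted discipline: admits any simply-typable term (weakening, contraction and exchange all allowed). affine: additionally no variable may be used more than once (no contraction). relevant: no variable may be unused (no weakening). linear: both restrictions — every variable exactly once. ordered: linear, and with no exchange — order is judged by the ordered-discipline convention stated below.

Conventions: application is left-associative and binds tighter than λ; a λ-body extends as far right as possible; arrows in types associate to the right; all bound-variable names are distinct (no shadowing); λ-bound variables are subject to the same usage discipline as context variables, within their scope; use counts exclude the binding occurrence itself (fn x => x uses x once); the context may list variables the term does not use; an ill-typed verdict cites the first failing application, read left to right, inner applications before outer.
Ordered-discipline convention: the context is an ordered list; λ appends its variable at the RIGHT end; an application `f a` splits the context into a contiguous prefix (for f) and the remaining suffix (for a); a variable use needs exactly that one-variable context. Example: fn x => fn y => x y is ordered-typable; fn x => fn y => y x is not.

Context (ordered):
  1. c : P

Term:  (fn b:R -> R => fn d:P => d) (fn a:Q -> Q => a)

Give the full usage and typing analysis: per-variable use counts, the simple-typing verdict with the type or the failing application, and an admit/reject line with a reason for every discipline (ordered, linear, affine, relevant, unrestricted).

usage: c ×0; b (λ-bound) ×0; d (λ-bound) ×1; a (λ-bound) ×1
left-to-right use order: d, a
typing: ill-typed: argument of type (Q -> Q) -> Q -> Q where R -> R is required
ordered: ✗ — a type mismatch blocks all five
linear: ✗ — the type mismatch rejects it
affine: ✗ — not simply typable
relevant: ✗ — fails simple typing
unrestricted: ✗ — a type mismatch blocks all five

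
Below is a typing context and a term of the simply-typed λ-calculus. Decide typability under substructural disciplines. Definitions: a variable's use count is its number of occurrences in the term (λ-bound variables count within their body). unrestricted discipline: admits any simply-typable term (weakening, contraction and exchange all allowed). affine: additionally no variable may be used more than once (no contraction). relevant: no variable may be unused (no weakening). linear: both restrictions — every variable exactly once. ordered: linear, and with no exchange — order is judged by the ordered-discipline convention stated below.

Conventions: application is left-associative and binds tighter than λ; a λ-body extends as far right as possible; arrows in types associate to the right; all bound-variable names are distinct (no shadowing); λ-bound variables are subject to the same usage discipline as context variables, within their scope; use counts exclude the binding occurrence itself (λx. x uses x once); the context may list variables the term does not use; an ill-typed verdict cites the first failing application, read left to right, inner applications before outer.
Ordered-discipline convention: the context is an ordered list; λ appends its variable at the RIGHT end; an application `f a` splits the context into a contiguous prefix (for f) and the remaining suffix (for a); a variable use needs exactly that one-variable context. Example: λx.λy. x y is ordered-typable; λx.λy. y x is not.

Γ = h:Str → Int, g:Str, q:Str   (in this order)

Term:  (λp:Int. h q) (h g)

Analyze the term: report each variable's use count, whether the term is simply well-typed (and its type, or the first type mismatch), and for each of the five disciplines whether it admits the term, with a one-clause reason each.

usage: h ×2, g ×1, q ×1, p [bound] ×0
order of uses: h, q, h, g
typing: the term checks, with type Int
ordered ✗ (needs contraction — h ×2; unused: p — weakening required)
linear ✗ (needs contraction — h ×2; unused: p — weakening required)
affine ✗ (needs contraction — h ×2)
relevant ✗ (unused: p — weakening required)
unrestricted ✓ (well-typed at Int; no restrictions here)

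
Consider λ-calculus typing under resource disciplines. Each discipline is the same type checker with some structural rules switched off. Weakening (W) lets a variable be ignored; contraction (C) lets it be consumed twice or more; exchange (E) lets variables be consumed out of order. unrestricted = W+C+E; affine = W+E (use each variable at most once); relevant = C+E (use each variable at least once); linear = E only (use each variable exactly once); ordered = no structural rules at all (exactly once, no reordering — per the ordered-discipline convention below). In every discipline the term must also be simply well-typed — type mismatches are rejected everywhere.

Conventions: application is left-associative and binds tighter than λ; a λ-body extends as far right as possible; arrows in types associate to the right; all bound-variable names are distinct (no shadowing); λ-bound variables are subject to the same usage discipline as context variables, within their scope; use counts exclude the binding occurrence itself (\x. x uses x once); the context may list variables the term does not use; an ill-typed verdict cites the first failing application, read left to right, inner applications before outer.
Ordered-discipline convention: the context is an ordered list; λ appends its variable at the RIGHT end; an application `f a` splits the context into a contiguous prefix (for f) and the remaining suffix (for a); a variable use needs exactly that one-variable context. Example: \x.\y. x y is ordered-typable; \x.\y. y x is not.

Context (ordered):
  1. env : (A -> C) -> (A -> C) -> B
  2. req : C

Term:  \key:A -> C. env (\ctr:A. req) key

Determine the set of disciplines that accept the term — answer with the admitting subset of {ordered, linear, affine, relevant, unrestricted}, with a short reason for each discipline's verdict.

admitted by: affine, unrestricted
variable uses: env=1; req=1; key (bound)=1; ctr (bound)=0
order of uses: env, req, key
typing: ✓ — (A -> C) -> B
ordered ✗ (needs weakening: ctr unused)
linear ✗ (needs weakening: ctr unused)
affine ✓ (none of env, req, key, ctr used more than once)
relevant ✗ (needs weakening: ctr unused)
unrestricted ✓ (simply typable at (A -> C) -> B; W, C, E all held)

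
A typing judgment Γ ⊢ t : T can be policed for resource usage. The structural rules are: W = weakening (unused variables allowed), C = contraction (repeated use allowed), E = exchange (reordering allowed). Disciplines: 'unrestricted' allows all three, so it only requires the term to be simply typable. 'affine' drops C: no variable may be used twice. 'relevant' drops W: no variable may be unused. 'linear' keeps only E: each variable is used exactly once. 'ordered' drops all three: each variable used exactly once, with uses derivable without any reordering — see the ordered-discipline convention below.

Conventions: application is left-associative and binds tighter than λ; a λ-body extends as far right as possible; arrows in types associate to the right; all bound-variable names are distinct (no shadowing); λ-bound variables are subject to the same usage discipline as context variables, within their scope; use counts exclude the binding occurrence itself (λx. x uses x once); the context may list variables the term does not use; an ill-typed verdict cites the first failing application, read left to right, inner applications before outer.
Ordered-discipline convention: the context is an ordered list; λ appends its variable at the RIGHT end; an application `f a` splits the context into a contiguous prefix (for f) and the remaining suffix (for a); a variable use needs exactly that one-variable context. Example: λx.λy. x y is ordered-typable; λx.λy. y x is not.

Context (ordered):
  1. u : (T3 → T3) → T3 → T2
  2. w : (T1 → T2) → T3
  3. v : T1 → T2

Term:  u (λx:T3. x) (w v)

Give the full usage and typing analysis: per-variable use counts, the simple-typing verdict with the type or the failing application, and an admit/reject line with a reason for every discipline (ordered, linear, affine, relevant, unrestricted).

variable uses: u: 1×, w: 1×, v: 1×, x [bound]: 1×
order of uses: u, x, w, v
typing: the term checks, with type T2
ordered ✓ (u, w, v, x: once each, no exchange needed)
linear ✓ (u, w, v, x: one use apiece)
affine ✓ (no duplicate uses among u, w, v, x)
relevant ✓ (at least one use each (u, w, v, x))
unrestricted ✓ (typability at T2 is all that's needed)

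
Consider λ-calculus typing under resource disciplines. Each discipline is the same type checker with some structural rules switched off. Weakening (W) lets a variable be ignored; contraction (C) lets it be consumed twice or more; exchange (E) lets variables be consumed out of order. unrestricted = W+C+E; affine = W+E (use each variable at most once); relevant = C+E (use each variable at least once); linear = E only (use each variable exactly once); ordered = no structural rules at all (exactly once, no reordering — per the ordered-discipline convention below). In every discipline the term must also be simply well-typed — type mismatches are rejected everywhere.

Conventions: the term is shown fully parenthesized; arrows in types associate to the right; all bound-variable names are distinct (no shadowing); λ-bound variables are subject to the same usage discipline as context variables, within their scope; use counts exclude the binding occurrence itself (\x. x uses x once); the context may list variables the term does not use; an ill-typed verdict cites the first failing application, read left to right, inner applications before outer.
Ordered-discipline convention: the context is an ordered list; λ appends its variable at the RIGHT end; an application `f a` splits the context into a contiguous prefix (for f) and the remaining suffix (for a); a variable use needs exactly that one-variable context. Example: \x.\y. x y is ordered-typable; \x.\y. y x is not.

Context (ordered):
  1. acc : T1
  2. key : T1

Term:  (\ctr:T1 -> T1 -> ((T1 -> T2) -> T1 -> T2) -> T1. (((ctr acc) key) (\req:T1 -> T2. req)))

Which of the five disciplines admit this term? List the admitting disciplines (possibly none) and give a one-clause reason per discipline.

admitting disciplines: linear, affine, relevant, unrestricted
use counts: acc ×1; key ×1; ctr (λ-bound) ×1; req (λ-bound) ×1
left-to-right use order: ctr, acc, key, req
typing: the term checks, with type (T1 -> T1 -> ((T1 -> T2) -> T1 -> T2) -> T1) -> T1
ordered ✗ (no contiguous prefix/suffix split fits ctr, acc, key, req)
linear ✓ (exactly-once usage across acc, key, ctr, req)
affine ✓ (acc, key, ctr, req: no repeats, contraction unneeded)
relevant ✓ (acc, key, ctr, req: all used, weakening unneeded)
unrestricted ✓ (well-typed at (T1 -> T1 -> ((T1 -> T2) -> T1 -> T2) -> T1) -> T1; no restrictions here)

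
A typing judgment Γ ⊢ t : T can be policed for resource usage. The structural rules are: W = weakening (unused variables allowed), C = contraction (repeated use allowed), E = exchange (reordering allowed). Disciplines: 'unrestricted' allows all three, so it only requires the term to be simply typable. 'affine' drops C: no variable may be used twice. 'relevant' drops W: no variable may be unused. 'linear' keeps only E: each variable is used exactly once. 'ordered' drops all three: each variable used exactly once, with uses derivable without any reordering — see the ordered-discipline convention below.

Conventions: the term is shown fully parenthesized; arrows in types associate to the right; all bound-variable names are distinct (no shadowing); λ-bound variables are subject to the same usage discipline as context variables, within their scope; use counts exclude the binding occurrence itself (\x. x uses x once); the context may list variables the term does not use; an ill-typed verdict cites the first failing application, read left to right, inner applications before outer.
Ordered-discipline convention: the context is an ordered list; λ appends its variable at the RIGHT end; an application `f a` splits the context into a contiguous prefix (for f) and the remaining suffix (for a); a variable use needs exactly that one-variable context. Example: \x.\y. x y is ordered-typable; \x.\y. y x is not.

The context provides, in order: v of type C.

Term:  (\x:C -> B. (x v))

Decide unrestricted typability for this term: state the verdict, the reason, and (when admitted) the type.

yes — simply typable at (C -> B) -> B; W, C, E all held; term : (C -> B) -> B
variable uses: v ×1; x (λ-bound) ×1
uses in reading order: x, v
typing: ✓ — (C -> B) -> B
all disciplines: ordered ✗; linear ✓; affine ✓; relevant ✓; unrestricted ✓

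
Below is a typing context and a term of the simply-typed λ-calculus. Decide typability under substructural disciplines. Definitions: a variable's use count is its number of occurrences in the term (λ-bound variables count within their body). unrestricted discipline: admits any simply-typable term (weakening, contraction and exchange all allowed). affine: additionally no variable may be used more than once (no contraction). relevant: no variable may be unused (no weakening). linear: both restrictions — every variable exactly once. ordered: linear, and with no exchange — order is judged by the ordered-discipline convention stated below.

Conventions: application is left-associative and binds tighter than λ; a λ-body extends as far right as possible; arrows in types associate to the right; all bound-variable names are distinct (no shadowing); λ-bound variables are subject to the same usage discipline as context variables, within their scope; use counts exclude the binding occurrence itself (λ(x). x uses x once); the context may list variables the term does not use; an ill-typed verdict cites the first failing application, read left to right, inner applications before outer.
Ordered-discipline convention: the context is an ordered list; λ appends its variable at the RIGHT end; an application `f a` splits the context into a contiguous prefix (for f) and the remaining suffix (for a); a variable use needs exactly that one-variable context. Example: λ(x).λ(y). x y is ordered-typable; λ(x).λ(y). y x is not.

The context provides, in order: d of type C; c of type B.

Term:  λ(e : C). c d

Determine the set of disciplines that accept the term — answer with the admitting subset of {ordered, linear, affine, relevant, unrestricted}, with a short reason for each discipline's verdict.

admitted in: none
variable uses: d=1; c=1; e (bound)=0
order of uses: c, d
typing: ill-typed: non-arrow in function slot: B
ordered: ✗, the type mismatch rejects it
linear: ✗, not simply typable
affine: ✗, fails simple typing
relevant: ✗, a type mismatch blocks all five
unrestricted: ✗, the type mismatch rejects it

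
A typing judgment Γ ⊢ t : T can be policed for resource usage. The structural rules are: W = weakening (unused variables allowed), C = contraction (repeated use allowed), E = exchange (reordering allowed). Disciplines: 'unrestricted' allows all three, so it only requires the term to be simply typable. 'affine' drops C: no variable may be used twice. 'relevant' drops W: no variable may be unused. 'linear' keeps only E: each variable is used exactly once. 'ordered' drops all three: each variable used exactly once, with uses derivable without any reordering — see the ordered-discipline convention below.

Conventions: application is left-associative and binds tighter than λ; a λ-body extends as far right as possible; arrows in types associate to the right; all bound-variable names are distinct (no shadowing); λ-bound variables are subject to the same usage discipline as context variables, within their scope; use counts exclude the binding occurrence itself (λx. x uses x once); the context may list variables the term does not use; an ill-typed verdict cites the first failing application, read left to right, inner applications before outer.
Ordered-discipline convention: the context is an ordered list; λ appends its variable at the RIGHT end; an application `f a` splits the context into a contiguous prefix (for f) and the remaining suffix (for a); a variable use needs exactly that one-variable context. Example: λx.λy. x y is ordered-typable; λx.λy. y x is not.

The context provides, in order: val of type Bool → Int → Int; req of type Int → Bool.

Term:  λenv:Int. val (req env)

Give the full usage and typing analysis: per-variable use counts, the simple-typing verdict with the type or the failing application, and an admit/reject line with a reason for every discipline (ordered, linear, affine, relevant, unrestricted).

counts: val ×1, req ×1, env [bound] ×1
uses in reading order: val, req, env
typing: the term checks, with type Int → Int → Int
ordered ✓ (one use each (val, req, env); ordered split holds)
linear ✓ (each of val, req, env used exactly once)
affine ✓ (at most one use each (val, req, env))
relevant ✓ (val, req, env: all used, weakening unneeded)
unrestricted ✓ (simply typable at Int → Int → Int; W, C, E all held)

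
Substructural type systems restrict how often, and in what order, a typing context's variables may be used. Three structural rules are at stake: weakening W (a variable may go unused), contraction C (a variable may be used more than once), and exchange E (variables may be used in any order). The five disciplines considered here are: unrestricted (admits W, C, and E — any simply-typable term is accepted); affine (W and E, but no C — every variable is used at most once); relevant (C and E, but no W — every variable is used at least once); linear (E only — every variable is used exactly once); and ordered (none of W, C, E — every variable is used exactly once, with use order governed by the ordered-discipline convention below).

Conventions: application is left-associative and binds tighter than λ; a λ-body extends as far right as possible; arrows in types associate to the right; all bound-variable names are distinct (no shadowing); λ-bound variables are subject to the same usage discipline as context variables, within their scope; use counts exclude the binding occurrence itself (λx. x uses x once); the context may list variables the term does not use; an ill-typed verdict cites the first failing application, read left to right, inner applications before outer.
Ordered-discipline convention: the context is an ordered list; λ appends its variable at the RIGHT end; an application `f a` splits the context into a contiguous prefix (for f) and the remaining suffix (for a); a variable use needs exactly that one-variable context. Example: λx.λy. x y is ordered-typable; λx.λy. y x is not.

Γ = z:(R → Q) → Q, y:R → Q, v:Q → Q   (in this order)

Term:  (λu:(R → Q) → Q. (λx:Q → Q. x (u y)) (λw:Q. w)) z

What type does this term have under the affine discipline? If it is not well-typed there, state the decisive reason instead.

term : Q
counts: z: 1; y: 1; v: 0; u (λ-bound): 1; x (λ-bound): 1; w (λ-bound): 1
order of uses: x, u, y, w, z
typing: well-typed — term : Q
across the five disciplines: ordered ✗ · linear ✗ · affine ✓ · relevant ✗ · unrestricted ✓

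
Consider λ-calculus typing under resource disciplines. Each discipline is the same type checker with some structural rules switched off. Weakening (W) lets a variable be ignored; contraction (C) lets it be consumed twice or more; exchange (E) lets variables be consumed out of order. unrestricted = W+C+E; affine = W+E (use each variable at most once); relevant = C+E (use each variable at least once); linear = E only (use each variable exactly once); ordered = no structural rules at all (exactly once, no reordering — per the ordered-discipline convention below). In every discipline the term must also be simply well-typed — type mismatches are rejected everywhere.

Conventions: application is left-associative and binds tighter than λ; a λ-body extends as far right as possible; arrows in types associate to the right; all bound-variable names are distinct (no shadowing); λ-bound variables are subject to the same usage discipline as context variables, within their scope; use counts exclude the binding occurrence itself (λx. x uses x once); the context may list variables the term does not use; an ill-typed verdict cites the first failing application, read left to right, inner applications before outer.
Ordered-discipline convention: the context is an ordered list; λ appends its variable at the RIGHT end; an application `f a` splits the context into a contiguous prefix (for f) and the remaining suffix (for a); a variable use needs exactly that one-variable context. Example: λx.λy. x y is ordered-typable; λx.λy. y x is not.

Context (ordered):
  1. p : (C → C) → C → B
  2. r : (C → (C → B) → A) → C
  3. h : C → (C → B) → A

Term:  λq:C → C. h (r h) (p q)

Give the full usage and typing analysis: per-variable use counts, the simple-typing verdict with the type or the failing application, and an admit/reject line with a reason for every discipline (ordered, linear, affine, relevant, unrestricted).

variable uses: p ×1, r ×1, h ×2, q [bound] ×1
uses in reading order: h, r, h, p, q
typing: well-typed — term : (C → C) → A
ordered: ✗ — repeated use of h ×2
linear: ✗ — repeated use of h ×2
affine: ✗ — repeated use of h ×2
relevant: ✓ — none of p, r, h, q goes unused
unrestricted: ✓ — well-typed at (C → C) → A; no restrictions here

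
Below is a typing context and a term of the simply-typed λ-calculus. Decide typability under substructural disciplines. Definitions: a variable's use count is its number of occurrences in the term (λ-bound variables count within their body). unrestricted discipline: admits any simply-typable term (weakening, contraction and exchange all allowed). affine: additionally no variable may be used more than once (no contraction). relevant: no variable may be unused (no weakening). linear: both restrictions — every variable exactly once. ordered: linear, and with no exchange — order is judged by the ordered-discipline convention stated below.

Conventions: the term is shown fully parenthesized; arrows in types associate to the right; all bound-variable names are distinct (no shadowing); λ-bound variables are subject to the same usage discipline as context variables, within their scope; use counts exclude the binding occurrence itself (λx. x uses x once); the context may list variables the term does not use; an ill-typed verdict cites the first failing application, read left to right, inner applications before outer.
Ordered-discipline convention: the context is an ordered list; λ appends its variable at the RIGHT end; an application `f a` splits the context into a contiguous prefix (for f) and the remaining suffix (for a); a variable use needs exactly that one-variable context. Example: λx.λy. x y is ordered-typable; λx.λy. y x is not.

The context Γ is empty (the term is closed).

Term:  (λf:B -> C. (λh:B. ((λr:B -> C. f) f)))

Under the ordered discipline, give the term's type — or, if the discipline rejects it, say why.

not well-typed under ordered — uses contraction: f ×2; h, r never used (weakening)
usage: f [bound]: 2×; h [bound]: 0×; r [bound]: 0×
uses in reading order: f, f
typing: well-typed — term : (B -> C) -> B -> B -> C
summary: ordered ✗; linear ✗; affine ✗; relevant ✗; unrestricted ✓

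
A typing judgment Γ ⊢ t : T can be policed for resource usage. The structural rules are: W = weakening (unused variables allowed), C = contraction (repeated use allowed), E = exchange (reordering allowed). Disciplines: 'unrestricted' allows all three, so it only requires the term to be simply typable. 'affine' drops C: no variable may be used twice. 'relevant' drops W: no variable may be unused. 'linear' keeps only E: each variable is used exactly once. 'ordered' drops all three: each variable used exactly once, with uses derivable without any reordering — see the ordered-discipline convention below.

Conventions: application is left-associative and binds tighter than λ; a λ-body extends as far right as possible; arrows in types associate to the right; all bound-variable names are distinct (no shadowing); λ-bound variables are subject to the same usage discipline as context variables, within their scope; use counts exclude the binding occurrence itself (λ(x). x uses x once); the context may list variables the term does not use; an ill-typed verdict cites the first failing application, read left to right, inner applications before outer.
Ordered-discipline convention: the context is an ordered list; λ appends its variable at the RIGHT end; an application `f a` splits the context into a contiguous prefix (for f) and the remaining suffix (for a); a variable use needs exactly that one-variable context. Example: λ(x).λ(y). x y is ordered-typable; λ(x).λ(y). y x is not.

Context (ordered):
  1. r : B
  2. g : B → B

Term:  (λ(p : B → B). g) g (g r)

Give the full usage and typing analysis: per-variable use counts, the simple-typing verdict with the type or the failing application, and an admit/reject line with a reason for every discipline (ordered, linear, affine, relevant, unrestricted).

usage: r: 1, g: 3, p [bound]: 0
order of uses: g, g, g, r
typing: ✓ — B
ordered: ✗, uses contraction: g ×3; unused: p — weakening required
linear: ✗, uses contraction: g ×3; unused: p — weakening required
affine: ✗, uses contraction: g ×3
relevant: ✗, unused: p — weakening required
unrestricted: ✓, typability at B is all that's needed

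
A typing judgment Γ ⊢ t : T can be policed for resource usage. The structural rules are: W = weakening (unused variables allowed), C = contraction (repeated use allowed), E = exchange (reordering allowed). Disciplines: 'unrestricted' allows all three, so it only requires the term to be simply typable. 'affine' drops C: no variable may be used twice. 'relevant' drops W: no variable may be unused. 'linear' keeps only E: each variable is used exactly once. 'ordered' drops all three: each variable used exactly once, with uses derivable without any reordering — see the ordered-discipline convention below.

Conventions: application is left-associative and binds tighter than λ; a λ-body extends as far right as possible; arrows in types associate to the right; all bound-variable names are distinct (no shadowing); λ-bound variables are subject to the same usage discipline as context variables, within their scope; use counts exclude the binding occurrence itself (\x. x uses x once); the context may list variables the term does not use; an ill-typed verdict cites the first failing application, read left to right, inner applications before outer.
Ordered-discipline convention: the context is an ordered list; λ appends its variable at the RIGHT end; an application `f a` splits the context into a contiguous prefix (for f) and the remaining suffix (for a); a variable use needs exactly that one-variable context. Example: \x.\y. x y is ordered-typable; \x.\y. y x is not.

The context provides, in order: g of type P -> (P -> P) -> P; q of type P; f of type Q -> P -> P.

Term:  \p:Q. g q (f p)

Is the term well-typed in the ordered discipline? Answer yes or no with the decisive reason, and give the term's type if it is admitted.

yes — one use each (g, q, f, p); ordered split holds; term : Q -> P
variable uses: g=1, q=1, f=1, p (λ-bound)=1
uses in reading order: g, q, f, p
typing: ✓ — Q -> P
per-discipline verdicts: ordered ✓ · linear ✓ · affine ✓ · relevant ✓ · unrestricted ✓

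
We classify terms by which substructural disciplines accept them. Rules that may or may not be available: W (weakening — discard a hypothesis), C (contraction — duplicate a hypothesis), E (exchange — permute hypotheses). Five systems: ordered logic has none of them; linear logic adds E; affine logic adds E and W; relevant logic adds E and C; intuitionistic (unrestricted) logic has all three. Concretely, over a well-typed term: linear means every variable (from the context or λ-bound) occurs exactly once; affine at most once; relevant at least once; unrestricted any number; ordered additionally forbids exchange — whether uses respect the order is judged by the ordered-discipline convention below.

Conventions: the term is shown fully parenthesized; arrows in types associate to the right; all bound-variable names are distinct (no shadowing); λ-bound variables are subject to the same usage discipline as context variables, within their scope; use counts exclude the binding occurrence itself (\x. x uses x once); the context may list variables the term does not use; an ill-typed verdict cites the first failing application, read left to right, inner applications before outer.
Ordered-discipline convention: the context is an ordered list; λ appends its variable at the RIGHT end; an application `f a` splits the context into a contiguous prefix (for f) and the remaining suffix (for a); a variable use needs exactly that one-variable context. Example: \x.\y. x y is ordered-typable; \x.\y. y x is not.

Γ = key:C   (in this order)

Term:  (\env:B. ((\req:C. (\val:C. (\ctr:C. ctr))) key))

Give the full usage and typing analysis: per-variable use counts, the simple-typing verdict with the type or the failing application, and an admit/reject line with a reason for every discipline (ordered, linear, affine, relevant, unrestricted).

use counts: key: 1; env (λ-bound): 0; req (λ-bound): 0; val (λ-bound): 0; ctr (λ-bound): 1
uses in reading order: ctr, key
typing: well-typed at B -> C -> C -> C
ordered: ✗ — env, req, val never used (weakening)
linear: ✗ — env, req, val never used (weakening)
affine: ✓ — key, env, req, val, ctr: no repeats, contraction unneeded
relevant: ✗ — env, req, val never used (weakening)
unrestricted: ✓ — typability at B -> C -> C -> C is all that's needed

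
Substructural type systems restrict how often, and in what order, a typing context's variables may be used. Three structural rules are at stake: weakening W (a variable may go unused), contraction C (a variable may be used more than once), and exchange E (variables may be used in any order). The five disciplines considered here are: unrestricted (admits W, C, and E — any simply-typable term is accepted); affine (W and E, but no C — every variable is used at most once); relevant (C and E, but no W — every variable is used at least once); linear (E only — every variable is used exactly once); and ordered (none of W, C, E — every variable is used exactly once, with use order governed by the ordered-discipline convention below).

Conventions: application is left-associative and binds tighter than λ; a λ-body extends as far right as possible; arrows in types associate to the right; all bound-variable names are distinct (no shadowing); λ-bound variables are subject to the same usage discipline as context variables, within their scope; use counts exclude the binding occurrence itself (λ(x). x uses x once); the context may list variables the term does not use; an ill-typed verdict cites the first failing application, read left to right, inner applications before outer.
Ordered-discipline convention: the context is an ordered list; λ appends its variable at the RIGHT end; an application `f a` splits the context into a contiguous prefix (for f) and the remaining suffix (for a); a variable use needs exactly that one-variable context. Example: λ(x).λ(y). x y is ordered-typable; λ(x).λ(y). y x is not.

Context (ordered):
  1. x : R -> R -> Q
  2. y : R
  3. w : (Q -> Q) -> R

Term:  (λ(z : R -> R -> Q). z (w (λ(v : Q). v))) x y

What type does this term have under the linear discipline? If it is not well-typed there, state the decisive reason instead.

term : Q
variable uses: x ×1, y ×1, w ×1, z [bound] ×1, v [bound] ×1
left-to-right use order: z, w, v, x, y
typing: the term checks, with type Q
per-discipline verdicts: ordered ✗ · linear ✓ · affine ✓ · relevant ✓ · unrestricted ✓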